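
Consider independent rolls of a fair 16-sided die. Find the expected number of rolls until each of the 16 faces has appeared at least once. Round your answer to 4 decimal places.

The wait to go from k to k+1 distinct faces is geometric with mean 16/(16-k).
E[T] = 16/16 + 16/15 + 16/14 + ... + 16/2 + 16/1 = 16·H_{16}.
H_{16} = 3.38073, so E[T] = 54.09166.

54.0917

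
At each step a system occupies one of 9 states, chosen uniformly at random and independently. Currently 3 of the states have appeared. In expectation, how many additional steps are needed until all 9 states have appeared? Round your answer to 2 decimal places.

With k distinct states already seen, the next new one takes an expected 9/(9-k) steps.
Sum over k = 3,...,8: E = 9/6 + 9/5 + 9/4 + 9/3 + 9/2 + 9/1 = 22.050.

22.05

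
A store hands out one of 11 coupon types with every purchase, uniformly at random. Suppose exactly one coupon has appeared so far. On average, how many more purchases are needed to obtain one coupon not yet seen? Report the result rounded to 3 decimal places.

1.100

The number of purchases until the next new coupon is geometric with success probability 10/11, so its mean is 11/10.
E = 11/10 = 1.1000.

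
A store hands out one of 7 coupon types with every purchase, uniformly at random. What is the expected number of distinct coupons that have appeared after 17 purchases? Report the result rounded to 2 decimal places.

For each coupon, P(seen in 17 purchases) = 1 - (6/7)^17 = 0.927.
By linearity of expectation, E[distinct seen] = 7·(1 - (6/7)^17) = 6.491.

6.49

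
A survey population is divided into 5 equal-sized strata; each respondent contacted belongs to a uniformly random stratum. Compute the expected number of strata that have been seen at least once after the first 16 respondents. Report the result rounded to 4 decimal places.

For each stratum, P(seen in 16 respondents) = 1 - (4/5)^16 = 0.97185.
By linearity of expectation, E[distinct seen] = 5·(1 - (4/5)^16) = 4.85926.

4.8593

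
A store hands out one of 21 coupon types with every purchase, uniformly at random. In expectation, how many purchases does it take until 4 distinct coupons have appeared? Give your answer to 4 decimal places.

4.3219

With k distinct coupons already seen, the next new one arrives after an expected 21/(21-k) purchases.
Sum over k = 0,...,3: E = 21/21 + 21/20 + 21/19 + 21/18 = 4.32193.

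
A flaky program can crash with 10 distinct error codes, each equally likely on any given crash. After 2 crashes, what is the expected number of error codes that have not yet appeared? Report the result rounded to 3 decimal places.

8.100

For each error code, P(unseen after 2) = (9/10)^2 = 0.8100.
By linearity of expectation, E[unseen] = 10·(9/10)^2 = 8.1000.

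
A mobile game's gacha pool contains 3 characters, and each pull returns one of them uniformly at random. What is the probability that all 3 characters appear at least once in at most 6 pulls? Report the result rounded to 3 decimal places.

0.741

By inclusion–exclusion over which characters are missing,
P(all seen) = Σ_{j=0}^{3} (-1)^j C(3,j)((3-j)/3)^6
= 1.0000 - 0.2634 + 0.0041 - 0.0000
= 0.7407.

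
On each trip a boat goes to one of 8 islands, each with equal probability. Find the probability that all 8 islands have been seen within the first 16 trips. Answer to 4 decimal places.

0.3068

Let A_i be the event that island i is missing after 16 trips. By inclusion–exclusion on the A_i,
P(all seen) = Σ_{j=0}^{8} (-1)^j C(8,j)((8-j)/8)^16
= 1.00000 - 0.94454 + 0.28063 - 0.03036 + 0.00107 - 0.00001 + 0.00000 - 0.00000 + 0.00000
= 0.30680.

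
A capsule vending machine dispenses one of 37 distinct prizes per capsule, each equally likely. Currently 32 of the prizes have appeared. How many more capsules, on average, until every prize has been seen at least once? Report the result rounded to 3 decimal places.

84.483

The wait to go from k to k+1 distinct prizes is geometric with mean 37/(37-k).
Sum over k = 32,...,36: E = 37/5 + 37/4 + 37/3 + 37/2 + 37/1 = 84.4833.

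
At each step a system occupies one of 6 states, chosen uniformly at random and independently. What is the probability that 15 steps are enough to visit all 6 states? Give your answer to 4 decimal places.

By inclusion–exclusion over which states are missing,
P(all seen) = Σ_{j=0}^{6} (-1)^j C(6,j)((6-j)/6)^15
= 1.00000 - 0.38943 + 0.03425 - 0.00061 + 0.00000 - 0.00000 + 0.00000
= 0.64421.

0.6442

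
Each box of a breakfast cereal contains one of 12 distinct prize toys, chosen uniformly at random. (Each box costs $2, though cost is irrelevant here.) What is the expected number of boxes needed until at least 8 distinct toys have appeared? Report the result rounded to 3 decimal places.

Going from k to k+1 distinct takes a geometric number of boxes with mean 12/(12-k).
Sum over k = 0,...,7: E = 12/12 + 12/11 + 12/10 + ... + 12/6 + 12/5 = 12.2385.

12.239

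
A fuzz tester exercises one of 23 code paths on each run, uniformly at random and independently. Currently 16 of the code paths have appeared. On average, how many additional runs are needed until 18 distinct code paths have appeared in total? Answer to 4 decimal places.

With k distinct code paths already seen, the next new one takes an expected 23/(23-k) runs.
Sum over k = 16,...,17: E = 23/7 + 23/6 = 7.11905.

7.1190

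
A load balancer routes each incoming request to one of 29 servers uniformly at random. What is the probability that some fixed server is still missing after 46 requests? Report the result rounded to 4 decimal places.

0.1990

Each request misses the fixed server with probability (29-1)/29 = 28/29, independently.
P(still missing after 46) = (28/29)^46 = 0.19905.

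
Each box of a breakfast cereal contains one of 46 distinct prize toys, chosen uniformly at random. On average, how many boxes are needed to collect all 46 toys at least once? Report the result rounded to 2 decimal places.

203.17

Split into phases: going from k distinct to k+1 distinct takes on average 46/(46-k) boxes.
E[T] = 46/46 + 46/45 + 46/44 + ... + 46/2 + 46/1 = 46·H_{46}.
H_{46} = 4.417, so E[T] = 203.168.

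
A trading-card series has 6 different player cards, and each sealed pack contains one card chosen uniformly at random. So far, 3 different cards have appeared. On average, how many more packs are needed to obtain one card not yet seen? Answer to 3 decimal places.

Each pack yields a new card with probability (6-3)/6 = 3/6, so the wait is geometric with mean 6/3.
E = 6/3 = 2.0000.

2.000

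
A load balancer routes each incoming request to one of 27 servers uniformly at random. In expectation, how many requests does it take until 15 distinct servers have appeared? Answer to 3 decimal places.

With k distinct servers already seen, the next new one arrives after an expected 27/(27-k) requests.
Sum over k = 0,...,14: E = 27/27 + 27/26 + 27/25 + ... + 27/14 + 27/13 = 21.2826.

21.283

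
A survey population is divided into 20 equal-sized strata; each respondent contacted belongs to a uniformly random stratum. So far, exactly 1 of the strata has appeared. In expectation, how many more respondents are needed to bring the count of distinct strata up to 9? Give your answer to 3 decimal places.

From k distinct to k+1 distinct takes on average 20/(20-k) respondents.
Sum over k = 1,...,8: E = 20/19 + 20/18 + 20/17 + ... + 20/13 + 20/12 = 10.5572.

10.557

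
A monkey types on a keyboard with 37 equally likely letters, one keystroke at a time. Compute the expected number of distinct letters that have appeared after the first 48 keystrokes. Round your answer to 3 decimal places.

27.068

For each letter, P(seen in 48 keystrokes) = 1 - (36/37)^48 = 0.7316.
By linearity of expectation, E[distinct seen] = 37·(1 - (36/37)^48) = 27.0679.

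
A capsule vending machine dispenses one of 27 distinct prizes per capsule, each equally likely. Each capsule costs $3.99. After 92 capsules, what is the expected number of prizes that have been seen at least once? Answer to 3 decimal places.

For each prize, P(seen in 92 capsules) = 1 - (26/27)^92 = 0.9689.
By linearity of expectation, E[distinct seen] = 27·(1 - (26/27)^92) = 26.1616.

26.162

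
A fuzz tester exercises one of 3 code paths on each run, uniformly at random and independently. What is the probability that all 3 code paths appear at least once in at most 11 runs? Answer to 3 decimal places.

0.965

By inclusion–exclusion over which code paths are missing,
P(all seen) = Σ_{j=0}^{3} (-1)^j C(3,j)((3-j)/3)^11
= 1.0000 - 0.0347 + 0.0000 - 0.0000
= 0.9653.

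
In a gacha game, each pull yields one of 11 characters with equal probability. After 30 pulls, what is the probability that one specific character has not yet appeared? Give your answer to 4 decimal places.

Each pull misses the fixed character with probability (11-1)/11 = 10/11, independently.
P(still missing after 30) = (10/11)^30 = 0.05731.

0.0573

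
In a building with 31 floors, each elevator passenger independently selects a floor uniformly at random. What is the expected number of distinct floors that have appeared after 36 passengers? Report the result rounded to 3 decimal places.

For each floor, P(seen in 36 passengers) = 1 - (30/31)^36 = 0.6929.
By linearity of expectation, E[distinct seen] = 31·(1 - (30/31)^36) = 21.4785.

21.478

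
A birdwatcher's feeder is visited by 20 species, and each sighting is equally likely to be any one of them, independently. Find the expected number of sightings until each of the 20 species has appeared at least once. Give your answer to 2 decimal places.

The wait to go from k to k+1 distinct species is geometric with mean 20/(20-k).
E[T] = 20/20 + 20/19 + 20/18 + ... + 20/2 + 20/1 = 20·H_{20}.
H_{20} = 3.598, so E[T] = 71.955.

71.95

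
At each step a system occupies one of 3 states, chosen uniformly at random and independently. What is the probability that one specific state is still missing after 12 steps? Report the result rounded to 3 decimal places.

0.008

Each step misses the fixed state with probability (3-1)/3 = 2/3, independently.
P(still missing after 12) = (2/3)^12 = 0.0077.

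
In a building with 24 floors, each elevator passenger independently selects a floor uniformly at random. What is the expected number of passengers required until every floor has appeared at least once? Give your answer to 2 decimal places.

90.62

Split into phases: going from k distinct to k+1 distinct takes on average 24/(24-k) passengers.
E[T] = 24/24 + 24/23 + 24/22 + ... + 24/2 + 24/1 = 24·H_{24}.
H_{24} = 3.776, so E[T] = 90.623.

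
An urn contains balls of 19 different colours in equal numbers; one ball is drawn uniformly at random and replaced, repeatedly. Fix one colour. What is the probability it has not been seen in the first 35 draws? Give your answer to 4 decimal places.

On each draw the fixed colour fails to appear with probability 18/19.
P(still missing after 35) = (18/19)^35 = 0.15072.

0.1507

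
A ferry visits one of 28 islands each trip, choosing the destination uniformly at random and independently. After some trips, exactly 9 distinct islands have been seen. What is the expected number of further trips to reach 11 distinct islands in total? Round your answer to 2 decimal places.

With k distinct islands already seen, the next new one takes an expected 28/(28-k) trips.
Sum over k = 9,...,10: E = 28/19 + 28/18 = 3.029.

3.03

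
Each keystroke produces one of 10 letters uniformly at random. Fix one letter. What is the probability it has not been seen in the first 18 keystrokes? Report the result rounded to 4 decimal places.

Each keystroke misses the fixed letter with probability (10-1)/10 = 9/10, independently.
P(still missing after 18) = (9/10)^18 = 0.15009.

0.1501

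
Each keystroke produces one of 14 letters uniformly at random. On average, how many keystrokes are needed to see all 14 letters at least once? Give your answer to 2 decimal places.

After k distinct letters have appeared, the next keystroke gives a new one with probability (14-k)/14, so the expected wait for the (k+1)-th is 14/(14-k).
E[T] = 14/14 + 14/13 + 14/12 + ... + 14/2 + 14/1 = 14·H_{14}.
H_{14} = 3.252, so E[T] = 45.522.

45.52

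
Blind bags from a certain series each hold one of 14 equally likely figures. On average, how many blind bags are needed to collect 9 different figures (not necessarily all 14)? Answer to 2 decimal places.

With k distinct figures already seen, the next new one arrives after an expected 14/(14-k) blind bags.
Sum over k = 0,...,8: E = 14/14 + 14/13 + 14/12 + ... + 14/7 + 14/6 = 13.555.

13.56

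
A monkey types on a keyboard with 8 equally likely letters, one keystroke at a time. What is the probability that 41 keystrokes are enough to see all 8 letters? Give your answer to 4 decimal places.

Let A_i be the event that letter i is missing after 41 keystrokes. By inclusion–exclusion on the A_i,
P(all seen) = Σ_{j=0}^{8} (-1)^j C(8,j)((8-j)/8)^41
= 1.00000 - 0.03353 + 0.00021 - 0.00000 + 0.00000 - 0.00000 + 0.00000 - 0.00000 + 0.00000
= 0.96668.

0.9667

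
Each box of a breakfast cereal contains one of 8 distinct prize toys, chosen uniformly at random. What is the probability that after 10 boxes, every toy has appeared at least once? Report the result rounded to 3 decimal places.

By inclusion–exclusion over which toys are missing,
P(all seen) = Σ_{j=0}^{8} (-1)^j C(8,j)((8-j)/8)^10
= 1.0000 - 2.1046 + 1.5768 - 0.5093 + 0.0684 - 0.0031 + 0.0000 - 0.0000 + 0.0000
= 0.0282.

0.028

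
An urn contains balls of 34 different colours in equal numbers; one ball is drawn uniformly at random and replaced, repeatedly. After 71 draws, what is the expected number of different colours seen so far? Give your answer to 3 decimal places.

29.917

For each colour, P(seen in 71 draws) = 1 - (33/34)^71 = 0.8799.
By linearity of expectation, E[distinct seen] = 34·(1 - (33/34)^71) = 29.9171.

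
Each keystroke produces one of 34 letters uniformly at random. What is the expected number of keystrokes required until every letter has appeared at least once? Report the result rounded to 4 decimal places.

After k distinct letters have appeared, the next keystroke gives a new one with probability (34-k)/34, so the expected wait for the (k+1)-th is 34/(34-k).
E[T] = 34/34 + 34/33 + 34/32 + ... + 34/2 + 34/1 = 34·H_{34}.
H_{34} = 4.11821, so E[T] = 140.01914.

140.0191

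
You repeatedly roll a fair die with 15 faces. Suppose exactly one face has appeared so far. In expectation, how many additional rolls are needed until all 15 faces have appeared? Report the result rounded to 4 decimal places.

48.7734

The wait to go from k to k+1 distinct faces is geometric with mean 15/(15-k).
Sum over k = 1,...,14: E = 15/14 + 15/13 + 15/12 + ... + 15/2 + 15/1 = 48.77343.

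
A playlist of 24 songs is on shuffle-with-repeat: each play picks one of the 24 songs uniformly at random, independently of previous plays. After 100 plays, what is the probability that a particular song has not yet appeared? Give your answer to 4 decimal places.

Each play misses the fixed song with probability (24-1)/24 = 23/24, independently.
P(still missing after 100) = (23/24)^100 = 0.01418.

0.0142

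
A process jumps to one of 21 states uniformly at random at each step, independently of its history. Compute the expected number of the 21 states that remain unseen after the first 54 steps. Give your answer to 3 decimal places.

For each state, P(unseen after 54) = (20/21)^54 = 0.0717.
By linearity of expectation, E[unseen] = 21·(20/21)^54 = 1.5066.

1.507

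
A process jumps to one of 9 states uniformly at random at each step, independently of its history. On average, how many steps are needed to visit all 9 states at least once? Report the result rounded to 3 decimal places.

25.461

Split into phases: going from k distinct to k+1 distinct takes on average 9/(9-k) steps.
E[T] = 9/9 + 9/8 + 9/7 + ... + 9/2 + 9/1 = 9·H_{9}.
H_{9} = 2.8290, so E[T] = 25.4607.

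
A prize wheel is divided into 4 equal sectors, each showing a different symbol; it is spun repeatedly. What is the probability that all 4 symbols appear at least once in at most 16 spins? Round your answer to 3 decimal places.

By inclusion–exclusion over which symbols are missing,
P(all seen) = Σ_{j=0}^{4} (-1)^j C(4,j)((4-j)/4)^16
= 1.0000 - 0.0401 + 0.0001 - 0.0000 + 0.0000
= 0.9600.

0.960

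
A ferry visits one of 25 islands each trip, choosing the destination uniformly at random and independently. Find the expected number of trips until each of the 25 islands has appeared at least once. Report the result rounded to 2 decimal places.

After k distinct islands have appeared, the next trip gives a new one with probability (25-k)/25, so the expected wait for the (k+1)-th is 25/(25-k).
E[T] = 25/25 + 25/24 + 25/23 + ... + 25/2 + 25/1 = 25·H_{25}.
H_{25} = 3.816, so E[T] = 95.399.

95.40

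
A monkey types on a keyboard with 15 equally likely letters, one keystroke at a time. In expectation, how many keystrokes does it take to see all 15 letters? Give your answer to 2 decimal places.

49.77

The wait to go from k to k+1 distinct letters is geometric with mean 15/(15-k).
E[T] = 15/15 + 15/14 + 15/13 + ... + 15/2 + 15/1 = 15·H_{15}.
H_{15} = 3.318, so E[T] = 49.773.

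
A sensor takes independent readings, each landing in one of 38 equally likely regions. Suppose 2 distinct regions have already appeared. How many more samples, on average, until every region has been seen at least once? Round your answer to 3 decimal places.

With k distinct regions already seen, the next new one takes an expected 38/(38-k) samples.
Sum over k = 2,...,37: E = 38/36 + 38/35 + 38/34 + ... + 38/2 + 38/1 = 158.6332.

158.633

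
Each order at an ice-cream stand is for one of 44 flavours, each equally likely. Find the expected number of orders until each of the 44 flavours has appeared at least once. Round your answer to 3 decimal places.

192.400

The wait to go from k to k+1 distinct flavours is geometric with mean 44/(44-k).
E[T] = 44/44 + 44/43 + 44/42 + ... + 44/2 + 44/1 = 44·H_{44}.
H_{44} = 4.3727, so E[T] = 192.3999.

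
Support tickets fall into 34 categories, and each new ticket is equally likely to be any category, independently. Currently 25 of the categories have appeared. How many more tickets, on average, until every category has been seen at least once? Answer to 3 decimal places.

With k distinct categories already seen, the next new one takes an expected 34/(34-k) tickets.
Sum over k = 25,...,33: E = 34/9 + 34/8 + 34/7 + ... + 34/2 + 34/1 = 96.1849.

96.185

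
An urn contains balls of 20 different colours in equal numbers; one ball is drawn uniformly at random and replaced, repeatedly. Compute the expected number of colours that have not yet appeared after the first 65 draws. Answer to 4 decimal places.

For each colour, P(unseen after 65) = (19/20)^65 = 0.03565.
By linearity of expectation, E[unseen] = 20·(19/20)^65 = 0.71296.

0.7130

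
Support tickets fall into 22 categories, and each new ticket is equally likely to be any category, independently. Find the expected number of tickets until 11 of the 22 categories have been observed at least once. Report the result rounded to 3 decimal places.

With k distinct categories already seen, the next new one arrives after an expected 22/(22-k) tickets.
Sum over k = 0,...,10: E = 22/22 + 22/21 + 22/20 + ... + 22/13 + 22/12 = 14.7606.

14.761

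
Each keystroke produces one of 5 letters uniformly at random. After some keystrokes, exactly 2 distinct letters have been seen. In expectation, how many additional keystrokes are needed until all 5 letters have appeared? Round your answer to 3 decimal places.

From k distinct to k+1 distinct takes on average 5/(5-k) keystrokes.
Sum over k = 2,...,4: E = 5/3 + 5/2 + 5/1 = 9.1667.

9.167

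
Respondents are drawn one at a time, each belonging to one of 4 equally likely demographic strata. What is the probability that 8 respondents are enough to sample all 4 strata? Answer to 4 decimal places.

By inclusion–exclusion over which strata are missing,
P(all seen) = Σ_{j=0}^{4} (-1)^j C(4,j)((4-j)/4)^8
= 1.00000 - 0.40045 + 0.02344 - 0.00006 + 0.00000
= 0.62292.

0.6229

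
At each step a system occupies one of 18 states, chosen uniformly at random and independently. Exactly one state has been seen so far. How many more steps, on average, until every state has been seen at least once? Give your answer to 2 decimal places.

The wait to go from k to k+1 distinct states is geometric with mean 18/(18-k).
Sum over k = 1,...,17: E = 18/17 + 18/16 + 18/15 + ... + 18/2 + 18/1 = 61.912.

61.91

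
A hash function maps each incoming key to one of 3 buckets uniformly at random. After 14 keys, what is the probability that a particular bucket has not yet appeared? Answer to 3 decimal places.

0.003

Each key misses the fixed bucket with probability (3-1)/3 = 2/3, independently.
P(still missing after 14) = (2/3)^14 = 0.0034.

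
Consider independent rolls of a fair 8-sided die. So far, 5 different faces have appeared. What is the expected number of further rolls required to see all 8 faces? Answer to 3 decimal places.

From k distinct to k+1 distinct takes on average 8/(8-k) rolls.
Sum over k = 5,...,7: E = 8/3 + 8/2 + 8/1 = 14.6667.

14.667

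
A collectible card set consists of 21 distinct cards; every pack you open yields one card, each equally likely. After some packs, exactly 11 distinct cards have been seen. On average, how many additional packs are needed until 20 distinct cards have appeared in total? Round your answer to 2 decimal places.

40.51

From k distinct to k+1 distinct takes on average 21/(21-k) packs.
Sum over k = 11,...,19: E = 21/10 + 21/9 + 21/8 + ... + 21/3 + 21/2 = 40.508.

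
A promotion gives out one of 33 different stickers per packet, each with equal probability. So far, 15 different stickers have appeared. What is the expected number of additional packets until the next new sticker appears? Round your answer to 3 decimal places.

1.833

Each packet yields a new sticker with probability (33-15)/33 = 18/33, so the wait is geometric with mean 33/18.
E = 33/18 = 1.8333.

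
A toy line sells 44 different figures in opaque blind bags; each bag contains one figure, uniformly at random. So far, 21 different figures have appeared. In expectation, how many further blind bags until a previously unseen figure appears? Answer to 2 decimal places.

1.91

The number of blind bags until the next new figure is geometric with success probability 23/44, so its mean is 44/23.
E = 44/23 = 1.913.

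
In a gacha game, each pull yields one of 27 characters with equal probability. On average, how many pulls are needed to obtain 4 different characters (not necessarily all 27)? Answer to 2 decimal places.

4.24

Going from k to k+1 distinct takes a geometric number of pulls with mean 27/(27-k).
Sum over k = 0,...,3: E = 27/27 + 27/26 + 27/25 + 27/24 = 4.243.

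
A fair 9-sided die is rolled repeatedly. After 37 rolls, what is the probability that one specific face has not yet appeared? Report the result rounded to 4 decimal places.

On each roll the fixed face fails to appear with probability 8/9.
P(still missing after 37) = (8/9)^37 = 0.01280.

0.0128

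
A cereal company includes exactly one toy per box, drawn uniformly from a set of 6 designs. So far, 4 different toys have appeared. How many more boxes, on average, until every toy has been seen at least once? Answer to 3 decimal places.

9.000

The wait to go from k to k+1 distinct toys is geometric with mean 6/(6-k).
Sum over k = 4,...,5: E = 6/2 + 6/1 = 9.0000.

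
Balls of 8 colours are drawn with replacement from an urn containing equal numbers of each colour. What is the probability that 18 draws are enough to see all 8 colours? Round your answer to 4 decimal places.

Let A_i be the event that colour i is missing after 18 draws. By inclusion–exclusion on the A_i,
P(all seen) = Σ_{j=0}^{8} (-1)^j C(8,j)((8-j)/8)^18
= 1.00000 - 0.72316 + 0.15786 - 0.01186 + 0.00027 - 0.00000 + 0.00000 - 0.00000 + 0.00000
= 0.42310.

0.4231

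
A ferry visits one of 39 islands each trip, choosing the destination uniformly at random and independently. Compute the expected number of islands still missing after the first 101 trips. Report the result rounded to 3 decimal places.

For each island, P(unseen after 101) = (38/39)^101 = 0.0725.
By linearity of expectation, E[unseen] = 39·(38/39)^101 = 2.8293.

2.829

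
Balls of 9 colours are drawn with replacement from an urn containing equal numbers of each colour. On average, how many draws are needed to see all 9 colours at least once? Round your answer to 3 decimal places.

25.461

The wait to go from k to k+1 distinct colours is geometric with mean 9/(9-k).
E[T] = 9/9 + 9/8 + 9/7 + ... + 9/2 + 9/1 = 9·H_{9}.
H_{9} = 2.8290, so E[T] = 25.4607.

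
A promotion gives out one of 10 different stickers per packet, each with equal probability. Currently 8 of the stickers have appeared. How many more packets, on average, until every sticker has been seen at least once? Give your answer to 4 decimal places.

15.0000

The wait to go from k to k+1 distinct stickers is geometric with mean 10/(10-k).
Sum over k = 8,...,9: E = 10/2 + 10/1 = 15.00000.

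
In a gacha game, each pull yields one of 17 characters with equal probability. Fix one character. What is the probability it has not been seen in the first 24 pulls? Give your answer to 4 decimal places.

0.2334

Each pull misses the fixed character with probability (17-1)/17 = 16/17, independently.
P(still missing after 24) = (16/17)^24 = 0.23340.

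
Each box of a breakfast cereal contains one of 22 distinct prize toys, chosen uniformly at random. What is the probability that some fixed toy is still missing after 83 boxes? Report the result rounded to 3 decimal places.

0.021

Each box misses the fixed toy with probability (22-1)/22 = 21/22, independently.
P(still missing after 83) = (21/22)^83 = 0.0210.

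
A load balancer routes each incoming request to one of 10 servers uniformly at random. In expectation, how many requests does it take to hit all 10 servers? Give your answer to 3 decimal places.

Split into phases: going from k distinct to k+1 distinct takes on average 10/(10-k) requests.
E[T] = 10/10 + 10/9 + 10/8 + ... + 10/2 + 10/1 = 10·H_{10}.
H_{10} = 2.9290, so E[T] = 29.2897.

29.290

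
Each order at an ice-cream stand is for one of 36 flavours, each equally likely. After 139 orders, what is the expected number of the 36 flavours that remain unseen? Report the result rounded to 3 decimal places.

For each flavour, P(unseen after 139) = (35/36)^139 = 0.0199.
By linearity of expectation, E[unseen] = 36·(35/36)^139 = 0.7173.

0.717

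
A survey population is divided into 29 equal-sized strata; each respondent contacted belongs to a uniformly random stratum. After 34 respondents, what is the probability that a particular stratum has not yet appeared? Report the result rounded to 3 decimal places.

Each respondent misses the fixed stratum with probability (29-1)/29 = 28/29, independently.
P(still missing after 34) = (28/29)^34 = 0.3033.

0.303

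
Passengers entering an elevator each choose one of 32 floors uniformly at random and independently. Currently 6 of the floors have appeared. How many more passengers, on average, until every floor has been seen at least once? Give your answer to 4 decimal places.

From k distinct to k+1 distinct takes on average 32/(32-k) passengers.
Sum over k = 6,...,31: E = 32/26 + 32/25 + 32/24 + ... + 32/2 + 32/1 = 123.34143.

123.3414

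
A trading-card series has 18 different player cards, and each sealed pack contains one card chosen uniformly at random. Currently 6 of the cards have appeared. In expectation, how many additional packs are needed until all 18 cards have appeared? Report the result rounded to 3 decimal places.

55.858

From k distinct to k+1 distinct takes on average 18/(18-k) packs.
Sum over k = 6,...,17: E = 18/12 + 18/11 + 18/10 + ... + 18/2 + 18/1 = 55.8578.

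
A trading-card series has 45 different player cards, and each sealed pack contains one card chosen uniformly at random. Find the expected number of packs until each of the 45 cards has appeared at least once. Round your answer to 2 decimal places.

197.77

After k distinct cards have appeared, the next pack gives a new one with probability (45-k)/45, so the expected wait for the (k+1)-th is 45/(45-k).
E[T] = 45/45 + 45/44 + 45/43 + ... + 45/2 + 45/1 = 45·H_{45}.
H_{45} = 4.395, so E[T] = 197.773.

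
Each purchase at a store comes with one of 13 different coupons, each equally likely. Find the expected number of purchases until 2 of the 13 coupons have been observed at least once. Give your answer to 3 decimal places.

2.083

With k distinct coupons already seen, the next new one arrives after an expected 13/(13-k) purchases.
Sum over k = 0,...,1: E = 13/13 + 13/12 = 2.0833.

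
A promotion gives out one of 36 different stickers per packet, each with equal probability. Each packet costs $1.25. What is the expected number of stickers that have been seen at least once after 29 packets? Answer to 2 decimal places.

20.10

For each sticker, P(seen in 29 packets) = 1 - (35/36)^29 = 0.558.
By linearity of expectation, E[distinct seen] = 36·(1 - (35/36)^29) = 20.096.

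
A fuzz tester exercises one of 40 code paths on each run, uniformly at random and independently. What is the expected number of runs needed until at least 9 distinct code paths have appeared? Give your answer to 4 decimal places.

10.0519

Going from k to k+1 distinct takes a geometric number of runs with mean 40/(40-k).
Sum over k = 0,...,8: E = 40/40 + 40/39 + 40/38 + ... + 40/33 + 40/32 = 10.05191.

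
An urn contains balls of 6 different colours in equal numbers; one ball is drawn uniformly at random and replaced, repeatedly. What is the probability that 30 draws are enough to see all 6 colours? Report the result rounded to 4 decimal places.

0.9748

By inclusion–exclusion over which colours are missing,
P(all seen) = Σ_{j=0}^{6} (-1)^j C(6,j)((6-j)/6)^30
= 1.00000 - 0.02528 + 0.00008 - 0.00000 + 0.00000 - 0.00000 + 0.00000
= 0.97480.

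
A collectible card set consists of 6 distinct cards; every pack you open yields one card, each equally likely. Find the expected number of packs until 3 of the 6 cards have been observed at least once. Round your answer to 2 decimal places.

3.70

Going from k to k+1 distinct takes a geometric number of packs with mean 6/(6-k).
Sum over k = 0,...,2: E = 6/6 + 6/5 + 6/4 = 3.700.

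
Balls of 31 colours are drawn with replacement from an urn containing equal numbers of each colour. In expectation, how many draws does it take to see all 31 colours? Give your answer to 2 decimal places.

The wait to go from k to k+1 distinct colours is geometric with mean 31/(31-k).
E[T] = 31/31 + 31/30 + 31/29 + ... + 31/2 + 31/1 = 31·H_{31}.
H_{31} = 4.027, so E[T] = 124.845.

124.84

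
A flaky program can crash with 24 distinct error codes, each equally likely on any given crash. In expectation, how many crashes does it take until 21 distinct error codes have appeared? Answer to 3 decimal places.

46.623

With k distinct error codes already seen, the next new one arrives after an expected 24/(24-k) crashes.
Sum over k = 0,...,20: E = 24/24 + 24/23 + 24/22 + ... + 24/5 + 24/4 = 46.6230.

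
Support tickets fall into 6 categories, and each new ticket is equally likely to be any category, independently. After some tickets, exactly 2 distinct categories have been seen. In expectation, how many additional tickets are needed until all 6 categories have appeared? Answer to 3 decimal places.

The wait to go from k to k+1 distinct categories is geometric with mean 6/(6-k).
Sum over k = 2,...,5: E = 6/4 + 6/3 + 6/2 + 6/1 = 12.5000.

12.500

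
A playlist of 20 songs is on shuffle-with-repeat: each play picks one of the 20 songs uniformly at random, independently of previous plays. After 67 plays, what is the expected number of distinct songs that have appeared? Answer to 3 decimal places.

For each song, P(seen in 67 plays) = 1 - (19/20)^67 = 0.9678.
By linearity of expectation, E[distinct seen] = 20·(1 - (19/20)^67) = 19.3566.

19.357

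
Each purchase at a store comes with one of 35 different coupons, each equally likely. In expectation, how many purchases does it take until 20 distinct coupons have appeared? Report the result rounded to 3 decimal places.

28.999

Going from k to k+1 distinct takes a geometric number of purchases with mean 35/(35-k).
Sum over k = 0,...,19: E = 35/35 + 35/34 + 35/33 + ... + 35/17 + 35/16 = 28.9993.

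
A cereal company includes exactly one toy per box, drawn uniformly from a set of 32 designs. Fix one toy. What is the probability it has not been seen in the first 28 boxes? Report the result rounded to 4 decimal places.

On each box the fixed toy fails to appear with probability 31/32.
P(still missing after 28) = (31/32)^28 = 0.41108.

0.4111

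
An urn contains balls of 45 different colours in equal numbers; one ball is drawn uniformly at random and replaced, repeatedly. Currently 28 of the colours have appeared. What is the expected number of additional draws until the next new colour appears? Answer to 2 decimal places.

2.65

The number of draws until the next new colour is geometric with success probability 17/45, so its mean is 45/17.
E = 45/17 = 2.647.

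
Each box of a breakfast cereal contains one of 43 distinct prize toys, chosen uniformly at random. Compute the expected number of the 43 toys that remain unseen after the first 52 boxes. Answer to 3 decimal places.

For each toy, P(unseen after 52) = (42/43)^52 = 0.2942.
By linearity of expectation, E[unseen] = 43·(42/43)^52 = 12.6495.

12.649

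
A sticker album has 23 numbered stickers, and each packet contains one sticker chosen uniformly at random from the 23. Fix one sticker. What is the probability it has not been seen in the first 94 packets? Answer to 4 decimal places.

On each packet the fixed sticker fails to appear with probability 22/23.
P(still missing after 94) = (22/23)^94 = 0.01532.

0.0153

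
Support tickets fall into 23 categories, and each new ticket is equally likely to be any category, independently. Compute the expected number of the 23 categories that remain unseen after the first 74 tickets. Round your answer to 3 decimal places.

For each category, P(unseen after 74) = (22/23)^74 = 0.0373.
By linearity of expectation, E[unseen] = 23·(22/23)^74 = 0.8573.

0.857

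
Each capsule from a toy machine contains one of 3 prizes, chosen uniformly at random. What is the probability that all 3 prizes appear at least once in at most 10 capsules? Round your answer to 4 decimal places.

Let A_i be the event that prize i is missing after 10 capsules. By inclusion–exclusion on the A_i,
P(all seen) = Σ_{j=0}^{3} (-1)^j C(3,j)((3-j)/3)^10
= 1.00000 - 0.05202 + 0.00005 - 0.00000
= 0.94803.

0.9480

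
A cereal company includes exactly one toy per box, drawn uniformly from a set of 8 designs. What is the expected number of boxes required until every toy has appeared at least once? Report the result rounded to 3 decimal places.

21.743

Split into phases: going from k distinct to k+1 distinct takes on average 8/(8-k) boxes.
E[T] = 8/8 + 8/7 + 8/6 + ... + 8/2 + 8/1 = 8·H_{8}.
H_{8} = 2.7179, so E[T] = 21.7429.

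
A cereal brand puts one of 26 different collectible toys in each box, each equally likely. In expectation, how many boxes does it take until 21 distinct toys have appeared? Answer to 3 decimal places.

With k distinct toys already seen, the next new one arrives after an expected 26/(26-k) boxes.
Sum over k = 0,...,20: E = 26/26 + 26/25 + 26/24 + ... + 26/7 + 26/6 = 40.8482.

40.848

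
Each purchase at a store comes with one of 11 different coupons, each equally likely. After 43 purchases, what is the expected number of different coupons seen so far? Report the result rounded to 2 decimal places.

For each coupon, P(seen in 43 purchases) = 1 - (10/11)^43 = 0.983.
By linearity of expectation, E[distinct seen] = 11·(1 - (10/11)^43) = 10.817.

10.82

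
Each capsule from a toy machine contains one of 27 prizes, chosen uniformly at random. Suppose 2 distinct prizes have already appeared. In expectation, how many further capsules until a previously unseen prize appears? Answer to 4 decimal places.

The number of capsules until the next new prize is geometric with success probability 25/27, so its mean is 27/25.
E = 27/25 = 1.08000.

1.0800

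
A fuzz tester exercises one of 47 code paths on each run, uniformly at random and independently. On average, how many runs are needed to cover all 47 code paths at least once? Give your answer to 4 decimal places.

The wait to go from k to k+1 distinct code paths is geometric with mean 47/(47-k).
E[T] = 47/47 + 47/46 + 47/45 + ... + 47/2 + 47/1 = 47·H_{47}.
H_{47} = 4.43796, so E[T] = 208.58430.

208.5843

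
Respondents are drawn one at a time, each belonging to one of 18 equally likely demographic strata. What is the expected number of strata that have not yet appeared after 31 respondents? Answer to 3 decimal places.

For each stratum, P(unseen after 31) = (17/18)^31 = 0.1700.
By linearity of expectation, E[unseen] = 18·(17/18)^31 = 3.0601.

3.060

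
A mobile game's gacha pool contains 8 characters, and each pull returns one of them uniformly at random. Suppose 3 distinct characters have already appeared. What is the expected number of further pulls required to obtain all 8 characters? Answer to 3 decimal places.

From k distinct to k+1 distinct takes on average 8/(8-k) pulls.
Sum over k = 3,...,7: E = 8/5 + 8/4 + 8/3 + 8/2 + 8/1 = 18.2667.

18.267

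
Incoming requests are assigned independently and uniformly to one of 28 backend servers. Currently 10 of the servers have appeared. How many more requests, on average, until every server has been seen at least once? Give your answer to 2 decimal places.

The wait to go from k to k+1 distinct servers is geometric with mean 28/(28-k).
Sum over k = 10,...,27: E = 28/18 + 28/17 + 28/16 + ... + 28/2 + 28/1 = 97.863.

97.86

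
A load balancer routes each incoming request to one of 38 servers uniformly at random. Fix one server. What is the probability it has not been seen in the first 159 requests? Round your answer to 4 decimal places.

Each request misses the fixed server with probability (38-1)/38 = 37/38, independently.
P(still missing after 159) = (37/38)^159 = 0.01440.

0.0144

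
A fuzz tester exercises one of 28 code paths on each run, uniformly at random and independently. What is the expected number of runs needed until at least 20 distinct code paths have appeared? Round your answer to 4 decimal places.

33.8608

Going from k to k+1 distinct takes a geometric number of runs with mean 28/(28-k).
Sum over k = 0,...,19: E = 28/28 + 28/27 + 28/26 + ... + 28/10 + 28/9 = 33.86079.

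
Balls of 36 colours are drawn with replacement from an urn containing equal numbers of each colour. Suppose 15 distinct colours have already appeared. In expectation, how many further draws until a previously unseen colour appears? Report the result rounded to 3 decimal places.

Each draw yields a new colour with probability (36-15)/36 = 21/36, so the wait is geometric with mean 36/21.
E = 36/21 = 1.7143.

1.714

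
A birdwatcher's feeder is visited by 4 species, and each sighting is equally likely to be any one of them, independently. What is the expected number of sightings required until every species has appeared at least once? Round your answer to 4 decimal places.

After k distinct species have appeared, the next sighting gives a new one with probability (4-k)/4, so the expected wait for the (k+1)-th is 4/(4-k).
E[T] = 4/4 + 4/3 + 4/2 + 4/1 = 4·H_{4}.
H_{4} = 2.08333, so E[T] = 8.33333.

8.3333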